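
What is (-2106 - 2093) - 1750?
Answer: -5949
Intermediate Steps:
(-2106 - 2093) - 1750 = -4199 - 1750 = -5949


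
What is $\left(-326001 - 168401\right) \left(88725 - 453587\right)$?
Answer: $180388502524$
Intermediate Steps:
$\left(-326001 - 168401\right) \left(88725 - 453587\right) = \left(-494402\right) \left(-364862\right) = 180388502524$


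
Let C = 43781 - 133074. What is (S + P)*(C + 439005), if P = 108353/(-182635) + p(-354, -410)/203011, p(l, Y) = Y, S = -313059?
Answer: -4059206392734626931776/37076913985 ≈ -1.0948e+11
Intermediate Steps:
C = -89293
P = -22071731233/37076913985 (P = 108353/(-182635) - 410/203011 = 108353*(-1/182635) - 410*1/203011 = -108353/182635 - 410/203011 = -22071731233/37076913985 ≈ -0.59530)
(S + P)*(C + 439005) = (-313059 - 22071731233/37076913985)*(-89293 + 439005) = -11607283686961348/37076913985*349712 = -4059206392734626931776/37076913985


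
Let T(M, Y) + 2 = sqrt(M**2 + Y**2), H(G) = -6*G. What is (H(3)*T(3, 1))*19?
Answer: 684 - 342*sqrt(10) ≈ -397.50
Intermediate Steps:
T(M, Y) = -2 + sqrt(M**2 + Y**2)
(H(3)*T(3, 1))*19 = ((-6*3)*(-2 + sqrt(3**2 + 1**2)))*19 = -18*(-2 + sqrt(9 + 1))*19 = -18*(-2 + sqrt(10))*19 = (36 - 18*sqrt(10))*19 = 684 - 342*sqrt(10)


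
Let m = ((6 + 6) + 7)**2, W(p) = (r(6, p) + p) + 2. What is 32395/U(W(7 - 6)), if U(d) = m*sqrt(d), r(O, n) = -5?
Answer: -1705*I*sqrt(2)/38 ≈ -63.454*I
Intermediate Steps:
W(p) = -3 + p (W(p) = (-5 + p) + 2 = -3 + p)
m = 361 (m = (12 + 7)**2 = 19**2 = 361)
U(d) = 361*sqrt(d)
32395/U(W(7 - 6)) = 32395/((361*sqrt(-3 + (7 - 6)))) = 32395/((361*sqrt(-3 + 1))) = 32395/((361*sqrt(-2))) = 32395/((361*(I*sqrt(2)))) = 32395/((361*I*sqrt(2))) = 32395*(-I*sqrt(2)/722) = -1705*I*sqrt(2)/38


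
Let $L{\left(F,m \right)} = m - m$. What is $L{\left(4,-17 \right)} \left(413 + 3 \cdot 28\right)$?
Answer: $0$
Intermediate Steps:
$L{\left(F,m \right)} = 0$
$L{\left(4,-17 \right)} \left(413 + 3 \cdot 28\right) = 0 \left(413 + 3 \cdot 28\right) = 0 \left(413 + 84\right) = 0 \cdot 497 = 0$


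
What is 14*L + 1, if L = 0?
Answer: 1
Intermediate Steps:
14*L + 1 = 14*0 + 1 = 0 + 1 = 1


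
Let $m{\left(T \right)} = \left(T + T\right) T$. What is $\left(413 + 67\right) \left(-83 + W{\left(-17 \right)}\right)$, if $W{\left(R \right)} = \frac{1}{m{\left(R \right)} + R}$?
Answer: $- \frac{7449920}{187} \approx -39839.0$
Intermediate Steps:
$m{\left(T \right)} = 2 T^{2}$ ($m{\left(T \right)} = 2 T T = 2 T^{2}$)
$W{\left(R \right)} = \frac{1}{R + 2 R^{2}}$ ($W{\left(R \right)} = \frac{1}{2 R^{2} + R} = \frac{1}{R + 2 R^{2}}$)
$\left(413 + 67\right) \left(-83 + W{\left(-17 \right)}\right) = \left(413 + 67\right) \left(-83 + \frac{1}{\left(-17\right) \left(1 + 2 \left(-17\right)\right)}\right) = 480 \left(-83 - \frac{1}{17 \left(1 - 34\right)}\right) = 480 \left(-83 - \frac{1}{17 \left(-33\right)}\right) = 480 \left(-83 - - \frac{1}{561}\right) = 480 \left(-83 + \frac{1}{561}\right) = 480 \left(- \frac{46562}{561}\right) = - \frac{7449920}{187}$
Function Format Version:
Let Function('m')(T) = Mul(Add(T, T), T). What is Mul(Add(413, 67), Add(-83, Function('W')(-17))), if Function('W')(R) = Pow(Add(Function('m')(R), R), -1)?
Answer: Rational(-7449920, 187) ≈ -39839.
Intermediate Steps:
Function('m')(T) = Mul(2, Pow(T, 2)) (Function('m')(T) = Mul(Mul(2, T), T) = Mul(2, Pow(T, 2)))
Function('W')(R) = Pow(Add(R, Mul(2, Pow(R, 2))), -1) (Function('W')(R) = Pow(Add(Mul(2, Pow(R, 2)), R), -1) = Pow(Add(R, Mul(2, Pow(R, 2))), -1))
Mul(Add(413, 67), Add(-83, Function('W')(-17))) = Mul(Add(413, 67), Add(-83, Mul(Pow(-17, -1), Pow(Add(1, Mul(2, -17)), -1)))) = Mul(480, Add(-83, Mul(Rational(-1, 17), Pow(Add(1, -34), -1)))) = Mul(480, Add(-83, Mul(Rational(-1, 17), Pow(-33, -1)))) = Mul(480, Add(-83, Mul(Rational(-1, 17), Rational(-1, 33)))) = Mul(480, Add(-83, Rational(1, 561))) = Mul(480, Rational(-46562, 561)) = Rational(-7449920, 187)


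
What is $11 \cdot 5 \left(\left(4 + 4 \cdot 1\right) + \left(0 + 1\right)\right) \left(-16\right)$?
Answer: $-7920$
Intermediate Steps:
$11 \cdot 5 \left(\left(4 + 4 \cdot 1\right) + \left(0 + 1\right)\right) \left(-16\right) = 11 \cdot 5 \left(\left(4 + 4\right) + 1\right) \left(-16\right) = 11 \cdot 5 \left(8 + 1\right) \left(-16\right) = 11 \cdot 5 \cdot 9 \left(-16\right) = 11 \cdot 45 \left(-16\right) = 495 \left(-16\right) = -7920$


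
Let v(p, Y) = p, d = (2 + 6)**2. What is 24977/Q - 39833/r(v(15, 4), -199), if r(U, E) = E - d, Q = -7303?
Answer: 284331448/1920689 ≈ 148.04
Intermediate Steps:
d = 64 (d = 8**2 = 64)
r(U, E) = -64 + E (r(U, E) = E - 1*64 = E - 64 = -64 + E)
24977/Q - 39833/r(v(15, 4), -199) = 24977/(-7303) - 39833/(-64 - 199) = 24977*(-1/7303) - 39833/(-263) = -24977/7303 - 39833*(-1/263) = -24977/7303 + 39833/263 = 284331448/1920689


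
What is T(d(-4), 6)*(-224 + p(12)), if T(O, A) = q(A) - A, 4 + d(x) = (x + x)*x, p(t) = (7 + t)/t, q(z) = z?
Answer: 0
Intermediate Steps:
p(t) = (7 + t)/t
d(x) = -4 + 2*x² (d(x) = -4 + (x + x)*x = -4 + (2*x)*x = -4 + 2*x²)
T(O, A) = 0 (T(O, A) = A - A = 0)
T(d(-4), 6)*(-224 + p(12)) = 0*(-224 + (7 + 12)/12) = 0*(-224 + (1/12)*19) = 0*(-224 + 19/12) = 0*(-2669/12) = 0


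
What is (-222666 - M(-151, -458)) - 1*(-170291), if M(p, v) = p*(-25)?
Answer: -56150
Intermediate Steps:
M(p, v) = -25*p
(-222666 - M(-151, -458)) - 1*(-170291) = (-222666 - (-25)*(-151)) - 1*(-170291) = (-222666 - 1*3775) + 170291 = (-222666 - 3775) + 170291 = -226441 + 170291 = -56150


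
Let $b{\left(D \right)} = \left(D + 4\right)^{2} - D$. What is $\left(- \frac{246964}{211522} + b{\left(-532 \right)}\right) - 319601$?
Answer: $- \frac{4260705367}{105761} \approx -40286.0$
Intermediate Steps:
$b{\left(D \right)} = \left(4 + D\right)^{2} - D$
$\left(- \frac{246964}{211522} + b{\left(-532 \right)}\right) - 319601 = \left(- \frac{246964}{211522} - \left(-532 - \left(4 - 532\right)^{2}\right)\right) - 319601 = \left(\left(-246964\right) \frac{1}{211522} + \left(\left(-528\right)^{2} + 532\right)\right) - 319601 = \left(- \frac{123482}{105761} + \left(278784 + 532\right)\right) - 319601 = \left(- \frac{123482}{105761} + 279316\right) - 319601 = \frac{29540615994}{105761} - 319601 = - \frac{4260705367}{105761}$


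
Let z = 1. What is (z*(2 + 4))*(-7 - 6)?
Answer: -78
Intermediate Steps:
(z*(2 + 4))*(-7 - 6) = (1*(2 + 4))*(-7 - 6) = (1*6)*(-13) = 6*(-13) = -78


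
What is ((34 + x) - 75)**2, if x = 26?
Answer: 225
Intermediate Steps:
((34 + x) - 75)**2 = ((34 + 26) - 75)**2 = (60 - 75)**2 = (-15)**2 = 225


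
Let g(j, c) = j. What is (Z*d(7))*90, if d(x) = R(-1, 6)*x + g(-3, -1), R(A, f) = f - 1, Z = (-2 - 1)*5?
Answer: -43200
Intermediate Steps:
Z = -15 (Z = -3*5 = -15)
R(A, f) = -1 + f
d(x) = -3 + 5*x (d(x) = (-1 + 6)*x - 3 = 5*x - 3 = -3 + 5*x)
(Z*d(7))*90 = -15*(-3 + 5*7)*90 = -15*(-3 + 35)*90 = -15*32*90 = -480*90 = -43200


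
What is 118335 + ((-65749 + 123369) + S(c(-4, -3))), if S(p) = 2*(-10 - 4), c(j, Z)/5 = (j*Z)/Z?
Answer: 175927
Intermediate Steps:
c(j, Z) = 5*j (c(j, Z) = 5*((j*Z)/Z) = 5*((Z*j)/Z) = 5*j)
S(p) = -28 (S(p) = 2*(-14) = -28)
118335 + ((-65749 + 123369) + S(c(-4, -3))) = 118335 + ((-65749 + 123369) - 28) = 118335 + (57620 - 28) = 118335 + 57592 = 175927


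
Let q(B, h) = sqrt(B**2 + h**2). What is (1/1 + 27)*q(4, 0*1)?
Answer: 112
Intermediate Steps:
(1/1 + 27)*q(4, 0*1) = (1/1 + 27)*sqrt(4**2 + (0*1)**2) = (1 + 27)*sqrt(16 + 0**2) = 28*sqrt(16 + 0) = 28*sqrt(16) = 28*4 = 112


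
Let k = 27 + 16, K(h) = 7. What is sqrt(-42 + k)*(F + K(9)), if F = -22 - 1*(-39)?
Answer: 24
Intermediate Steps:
F = 17 (F = -22 + 39 = 17)
k = 43
sqrt(-42 + k)*(F + K(9)) = sqrt(-42 + 43)*(17 + 7) = sqrt(1)*24 = 1*24 = 24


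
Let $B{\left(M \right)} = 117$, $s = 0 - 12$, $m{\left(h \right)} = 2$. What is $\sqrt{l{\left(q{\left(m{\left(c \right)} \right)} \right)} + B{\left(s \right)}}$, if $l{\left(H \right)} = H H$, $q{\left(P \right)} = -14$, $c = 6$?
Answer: $\sqrt{313} \approx 17.692$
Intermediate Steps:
$s = -12$ ($s = 0 - 12 = -12$)
$l{\left(H \right)} = H^{2}$
$\sqrt{l{\left(q{\left(m{\left(c \right)} \right)} \right)} + B{\left(s \right)}} = \sqrt{\left(-14\right)^{2} + 117} = \sqrt{196 + 117} = \sqrt{313}$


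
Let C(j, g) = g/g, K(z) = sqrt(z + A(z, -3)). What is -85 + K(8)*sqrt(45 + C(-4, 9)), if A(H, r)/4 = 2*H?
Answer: -85 + 12*sqrt(23) ≈ -27.450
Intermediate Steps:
A(H, r) = 8*H (A(H, r) = 4*(2*H) = 8*H)
K(z) = 3*sqrt(z) (K(z) = sqrt(z + 8*z) = sqrt(9*z) = 3*sqrt(z))
C(j, g) = 1
-85 + K(8)*sqrt(45 + C(-4, 9)) = -85 + (3*sqrt(8))*sqrt(45 + 1) = -85 + (3*(2*sqrt(2)))*sqrt(46) = -85 + (6*sqrt(2))*sqrt(46) = -85 + 12*sqrt(23)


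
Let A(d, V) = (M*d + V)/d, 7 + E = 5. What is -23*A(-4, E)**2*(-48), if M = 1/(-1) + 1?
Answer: 276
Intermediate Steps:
E = -2 (E = -7 + 5 = -2)
M = 0 (M = 1*(-1) + 1 = -1 + 1 = 0)
A(d, V) = V/d (A(d, V) = (0*d + V)/d = (0 + V)/d = V/d)
-23*A(-4, E)**2*(-48) = -23*(-2/(-4))**2*(-48) = -23*(-2*(-1/4))**2*(-48) = -23*(1/2)**2*(-48) = -23*1/4*(-48) = -23/4*(-48) = 276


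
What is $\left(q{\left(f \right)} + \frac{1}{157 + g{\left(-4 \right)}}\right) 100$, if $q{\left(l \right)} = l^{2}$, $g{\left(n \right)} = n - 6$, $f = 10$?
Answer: $\frac{1470100}{147} \approx 10001.0$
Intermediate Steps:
$g{\left(n \right)} = -6 + n$
$\left(q{\left(f \right)} + \frac{1}{157 + g{\left(-4 \right)}}\right) 100 = \left(10^{2} + \frac{1}{157 - 10}\right) 100 = \left(100 + \frac{1}{157 - 10}\right) 100 = \left(100 + \frac{1}{147}\right) 100 = \frac{14701}{147} \cdot 100 = \frac{1470100}{147}$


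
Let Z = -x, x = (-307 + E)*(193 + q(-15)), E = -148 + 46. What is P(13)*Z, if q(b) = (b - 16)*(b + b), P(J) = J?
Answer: 5970991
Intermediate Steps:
E = -102
q(b) = 2*b*(-16 + b) (q(b) = (-16 + b)*(2*b) = 2*b*(-16 + b))
x = -459307 (x = (-307 - 102)*(193 + 2*(-15)*(-16 - 15)) = -409*(193 + 2*(-15)*(-31)) = -409*(193 + 930) = -409*1123 = -459307)
Z = 459307 (Z = -1*(-459307) = 459307)
P(13)*Z = 13*459307 = 5970991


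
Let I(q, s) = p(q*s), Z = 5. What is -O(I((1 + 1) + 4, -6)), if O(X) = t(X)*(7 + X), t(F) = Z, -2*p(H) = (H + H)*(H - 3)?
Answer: 6985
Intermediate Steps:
p(H) = -H*(-3 + H) (p(H) = -(H + H)*(H - 3)/2 = -2*H*(-3 + H)/2 = -H*(-3 + H))
t(F) = 5
I(q, s) = q*s*(3 - q*s) (I(q, s) = (q*s)*(3 - q*s) = q*s*(3 - q*s))
O(X) = 35 + 5*X (O(X) = 5*(7 + X) = 35 + 5*X)
-O(I((1 + 1) + 4, -6)) = -(35 + 5*(((1 + 1) + 4)*(-6)*(3 - 1*((1 + 1) + 4)*(-6)))) = -(35 + 5*((2 + 4)*(-6)*(3 - 1*(2 + 4)*(-6)))) = -(35 + 5*(6*(-6)*(3 - 1*6*(-6)))) = -(35 + 5*(6*(-6)*(3 + 36))) = -(35 + 5*(6*(-6)*39)) = -(35 + 5*(-1404)) = -(35 - 7020) = -1*(-6985) = 6985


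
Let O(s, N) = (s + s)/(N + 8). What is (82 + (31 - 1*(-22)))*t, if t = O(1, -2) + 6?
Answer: 855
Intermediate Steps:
O(s, N) = 2*s/(8 + N) (O(s, N) = (2*s)/(8 + N) = 2*s/(8 + N))
t = 19/3 (t = 2*1/(8 - 2) + 6 = 2*1/6 + 6 = 2*1*(1/6) + 6 = 1/3 + 6 = 19/3 ≈ 6.3333)
(82 + (31 - 1*(-22)))*t = (82 + (31 - 1*(-22)))*(19/3) = (82 + (31 + 22))*(19/3) = (82 + 53)*(19/3) = 135*(19/3) = 855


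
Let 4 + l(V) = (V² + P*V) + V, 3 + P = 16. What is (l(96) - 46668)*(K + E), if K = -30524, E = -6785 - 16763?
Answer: 1952648064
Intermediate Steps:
P = 13 (P = -3 + 16 = 13)
E = -23548
l(V) = -4 + V² + 14*V (l(V) = -4 + ((V² + 13*V) + V) = -4 + (V² + 14*V) = -4 + V² + 14*V)
(l(96) - 46668)*(K + E) = ((-4 + 96² + 14*96) - 46668)*(-30524 - 23548) = ((-4 + 9216 + 1344) - 46668)*(-54072) = (10556 - 46668)*(-54072) = -36112*(-54072) = 1952648064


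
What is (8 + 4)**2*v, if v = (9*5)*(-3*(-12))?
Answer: 233280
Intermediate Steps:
v = 1620 (v = 45*36 = 1620)
(8 + 4)**2*v = (8 + 4)**2*1620 = 12**2*1620 = 144*1620 = 233280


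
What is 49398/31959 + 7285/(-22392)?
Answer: 97033189/79513992 ≈ 1.2203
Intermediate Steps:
49398/31959 + 7285/(-22392) = 49398*(1/31959) + 7285*(-1/22392) = 16466/10653 - 7285/22392 = 97033189/79513992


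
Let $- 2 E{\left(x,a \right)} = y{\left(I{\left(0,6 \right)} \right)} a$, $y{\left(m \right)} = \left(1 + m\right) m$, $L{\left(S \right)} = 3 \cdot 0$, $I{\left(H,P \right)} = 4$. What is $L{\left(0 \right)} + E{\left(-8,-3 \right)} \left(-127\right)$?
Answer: $-3810$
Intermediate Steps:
$L{\left(S \right)} = 0$
$y{\left(m \right)} = m \left(1 + m\right)$
$E{\left(x,a \right)} = - 10 a$ ($E{\left(x,a \right)} = - \frac{4 \left(1 + 4\right) a}{2} = - \frac{4 \cdot 5 a}{2} = - \frac{20 a}{2} = - 10 a$)
$L{\left(0 \right)} + E{\left(-8,-3 \right)} \left(-127\right) = 0 + \left(-10\right) \left(-3\right) \left(-127\right) = 0 + 30 \left(-127\right) = 0 - 3810 = -3810$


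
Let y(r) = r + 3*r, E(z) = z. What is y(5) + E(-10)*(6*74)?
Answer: -4420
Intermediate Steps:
y(r) = 4*r
y(5) + E(-10)*(6*74) = 4*5 - 60*74 = 20 - 10*444 = 20 - 4440 = -4420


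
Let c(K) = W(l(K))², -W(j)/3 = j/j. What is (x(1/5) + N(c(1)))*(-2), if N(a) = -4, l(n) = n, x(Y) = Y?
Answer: 38/5 ≈ 7.6000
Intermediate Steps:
W(j) = -3 (W(j) = -3*j/j = -3*1 = -3)
c(K) = 9 (c(K) = (-3)² = 9)
(x(1/5) + N(c(1)))*(-2) = (1/5 - 4)*(-2) = (⅕ - 4)*(-2) = -19/5*(-2) = 38/5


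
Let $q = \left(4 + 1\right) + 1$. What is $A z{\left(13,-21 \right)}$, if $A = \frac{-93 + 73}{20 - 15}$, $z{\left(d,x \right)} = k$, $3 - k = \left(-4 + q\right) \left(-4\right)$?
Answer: $-44$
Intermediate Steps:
$q = 6$ ($q = 5 + 1 = 6$)
$k = 11$ ($k = 3 - \left(-4 + 6\right) \left(-4\right) = 3 - 2 \left(-4\right) = 3 - -8 = 3 + 8 = 11$)
$z{\left(d,x \right)} = 11$
$A = -4$ ($A = - \frac{20}{5} = \left(-20\right) \frac{1}{5} = -4$)
$A z{\left(13,-21 \right)} = \left(-4\right) 11 = -44$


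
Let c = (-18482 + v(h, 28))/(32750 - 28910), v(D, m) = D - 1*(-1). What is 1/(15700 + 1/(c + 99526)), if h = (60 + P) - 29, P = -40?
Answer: 38216135/599993319884 ≈ 6.3694e-5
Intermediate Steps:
h = -9 (h = (60 - 40) - 29 = 20 - 29 = -9)
v(D, m) = 1 + D (v(D, m) = D + 1 = 1 + D)
c = -1849/384 (c = (-18482 + (1 - 9))/(32750 - 28910) = (-18482 - 8)/3840 = -18490*1/3840 = -1849/384 ≈ -4.8151)
1/(15700 + 1/(c + 99526)) = 1/(15700 + 1/(-1849/384 + 99526)) = 1/(15700 + 1/(38216135/384)) = 1/(15700 + 384/38216135) = 1/(599993319884/38216135) = 38216135/599993319884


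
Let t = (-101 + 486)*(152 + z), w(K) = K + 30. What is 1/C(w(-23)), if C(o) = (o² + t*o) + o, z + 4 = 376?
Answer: 1/1412236 ≈ 7.0810e-7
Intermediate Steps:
w(K) = 30 + K
z = 372 (z = -4 + 376 = 372)
t = 201740 (t = (-101 + 486)*(152 + 372) = 385*524 = 201740)
C(o) = o² + 201741*o (C(o) = (o² + 201740*o) + o = o² + 201741*o)
1/C(w(-23)) = 1/((30 - 23)*(201741 + (30 - 23))) = 1/(7*(201741 + 7)) = 1/(7*201748) = 1/1412236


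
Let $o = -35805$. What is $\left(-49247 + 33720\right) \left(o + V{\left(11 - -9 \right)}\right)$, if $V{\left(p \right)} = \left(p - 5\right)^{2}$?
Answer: $552450660$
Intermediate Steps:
$V{\left(p \right)} = \left(-5 + p\right)^{2}$
$\left(-49247 + 33720\right) \left(o + V{\left(11 - -9 \right)}\right) = \left(-49247 + 33720\right) \left(-35805 + \left(-5 + \left(11 - -9\right)\right)^{2}\right) = - 15527 \left(-35805 + \left(-5 + \left(11 + 9\right)\right)^{2}\right) = - 15527 \left(-35805 + \left(-5 + 20\right)^{2}\right) = - 15527 \left(-35805 + 15^{2}\right) = - 15527 \left(-35805 + 225\right) = \left(-15527\right) \left(-35580\right) = 552450660$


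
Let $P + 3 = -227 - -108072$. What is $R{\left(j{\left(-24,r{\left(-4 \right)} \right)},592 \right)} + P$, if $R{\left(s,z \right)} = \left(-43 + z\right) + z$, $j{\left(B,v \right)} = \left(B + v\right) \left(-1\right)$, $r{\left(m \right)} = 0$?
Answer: $108983$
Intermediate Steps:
$j{\left(B,v \right)} = - B - v$
$P = 107842$ ($P = -3 - -107845 = -3 + \left(-227 + 108072\right) = -3 + 107845 = 107842$)
$R{\left(s,z \right)} = -43 + 2 z$
$R{\left(j{\left(-24,r{\left(-4 \right)} \right)},592 \right)} + P = \left(-43 + 2 \cdot 592\right) + 107842 = \left(-43 + 1184\right) + 107842 = 1141 + 107842 = 108983$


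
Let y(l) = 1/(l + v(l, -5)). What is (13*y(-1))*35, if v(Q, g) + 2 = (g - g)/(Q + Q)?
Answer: -455/3 ≈ -151.67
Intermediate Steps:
v(Q, g) = -2 (v(Q, g) = -2 + (g - g)/(Q + Q) = -2 + 0/((2*Q)) = -2 + 0*(1/(2*Q)) = -2 + 0 = -2)
y(l) = 1/(-2 + l) (y(l) = 1/(l - 2) = 1/(-2 + l))
(13*y(-1))*35 = (13/(-2 - 1))*35 = (13/(-3))*35 = (13*(-1/3))*35 = -13/3*35 = -455/3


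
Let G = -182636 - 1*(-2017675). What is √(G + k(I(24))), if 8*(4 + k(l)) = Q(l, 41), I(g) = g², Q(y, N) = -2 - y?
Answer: 3*√815539/2 ≈ 1354.6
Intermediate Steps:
k(l) = -17/4 - l/8 (k(l) = -4 + (-2 - l)/8 = -4 + (-¼ - l/8) = -17/4 - l/8)
G = 1835039 (G = -182636 + 2017675 = 1835039)
√(G + k(I(24))) = √(1835039 + (-17/4 - ⅛*24²)) = √(1835039 + (-17/4 - ⅛*576)) = √(1835039 + (-17/4 - 72)) = √(1835039 - 305/4) = √(7339851/4) = 3*√815539/2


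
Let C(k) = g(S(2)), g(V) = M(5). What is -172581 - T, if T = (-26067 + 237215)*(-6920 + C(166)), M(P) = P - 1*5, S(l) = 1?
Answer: 1460971579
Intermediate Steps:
M(P) = -5 + P (M(P) = P - 5 = -5 + P)
g(V) = 0 (g(V) = -5 + 5 = 0)
C(k) = 0
T = -1461144160 (T = (-26067 + 237215)*(-6920 + 0) = 211148*(-6920) = -1461144160)
-172581 - T = -172581 - 1*(-1461144160) = -172581 + 1461144160 = 1460971579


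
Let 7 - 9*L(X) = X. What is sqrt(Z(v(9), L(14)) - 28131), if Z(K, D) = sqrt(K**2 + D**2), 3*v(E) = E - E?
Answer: 2*I*sqrt(63293)/3 ≈ 167.72*I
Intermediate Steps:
v(E) = 0 (v(E) = (E - E)/3 = (1/3)*0 = 0)
L(X) = 7/9 - X/9
Z(K, D) = sqrt(D**2 + K**2)
sqrt(Z(v(9), L(14)) - 28131) = sqrt(sqrt((7/9 - 1/9*14)**2 + 0**2) - 28131) = sqrt(sqrt((7/9 - 14/9)**2 + 0) - 28131) = sqrt(sqrt((-7/9)**2 + 0) - 28131) = sqrt(sqrt(49/81 + 0) - 28131) = sqrt(sqrt(49/81) - 28131) = sqrt(7/9 - 28131) = sqrt(-253172/9) = 2*I*sqrt(63293)/3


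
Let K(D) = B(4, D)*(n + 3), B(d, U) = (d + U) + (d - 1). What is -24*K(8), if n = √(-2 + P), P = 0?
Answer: -1080 - 360*I*√2 ≈ -1080.0 - 509.12*I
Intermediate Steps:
B(d, U) = -1 + U + 2*d (B(d, U) = (U + d) + (-1 + d) = -1 + U + 2*d)
n = I*√2 (n = √(-2 + 0) = √(-2) = I*√2 ≈ 1.4142*I)
K(D) = (3 + I*√2)*(7 + D) (K(D) = (-1 + D + 2*4)*(I*√2 + 3) = (-1 + D + 8)*(3 + I*√2) = (7 + D)*(3 + I*√2) = (3 + I*√2)*(7 + D))
-24*K(8) = -24*(3 + I*√2)*(7 + 8) = -24*(3 + I*√2)*15 = -24*(45 + 15*I*√2) = -1080 - 360*I*√2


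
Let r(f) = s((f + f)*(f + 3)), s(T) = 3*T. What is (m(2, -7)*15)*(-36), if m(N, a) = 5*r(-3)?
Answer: 0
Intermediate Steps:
r(f) = 6*f*(3 + f) (r(f) = 3*((f + f)*(f + 3)) = 3*((2*f)*(3 + f)) = 3*(2*f*(3 + f)) = 6*f*(3 + f))
m(N, a) = 0 (m(N, a) = 5*(6*(-3)*(3 - 3)) = 5*(6*(-3)*0) = 5*0 = 0)
(m(2, -7)*15)*(-36) = (0*15)*(-36) = 0*(-36) = 0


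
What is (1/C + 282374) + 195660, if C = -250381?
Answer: 119690630953/250381 ≈ 4.7803e+5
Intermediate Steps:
(1/C + 282374) + 195660 = (1/(-250381) + 282374) + 195660 = (-1/250381 + 282374) + 195660 = 70701084493/250381 + 195660 = 119690630953/250381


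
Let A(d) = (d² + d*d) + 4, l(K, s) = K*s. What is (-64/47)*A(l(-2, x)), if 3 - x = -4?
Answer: -25344/47 ≈ -539.23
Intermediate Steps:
x = 7 (x = 3 - 1*(-4) = 3 + 4 = 7)
A(d) = 4 + 2*d² (A(d) = (d² + d²) + 4 = 2*d² + 4 = 4 + 2*d²)
(-64/47)*A(l(-2, x)) = (-64/47)*(4 + 2*(-2*7)²) = (-64*1/47)*(4 + 2*(-14)²) = -64*(4 + 2*196)/47 = -64*(4 + 392)/47 = -64/47*396 = -25344/47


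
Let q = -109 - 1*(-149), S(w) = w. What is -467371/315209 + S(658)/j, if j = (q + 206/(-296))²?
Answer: -1610229529933/1523697295743 ≈ -1.0568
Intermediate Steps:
q = 40 (q = -109 + 149 = 40)
j = 33837489/21904 (j = (40 + 206/(-296))² = (40 + 206*(-1/296))² = (40 - 103/148)² = (5817/148)² = 33837489/21904 ≈ 1544.8)
-467371/315209 + S(658)/j = -467371/315209 + 658/(33837489/21904) = -467371*1/315209 + 658*(21904/33837489) = -467371/315209 + 2058976/4833927 = -1610229529933/1523697295743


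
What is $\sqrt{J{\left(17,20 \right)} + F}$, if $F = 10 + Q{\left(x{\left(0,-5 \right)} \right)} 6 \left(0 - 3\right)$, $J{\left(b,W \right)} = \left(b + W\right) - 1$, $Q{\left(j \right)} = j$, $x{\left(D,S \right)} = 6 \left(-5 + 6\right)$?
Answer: $i \sqrt{62} \approx 7.874 i$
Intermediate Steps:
$x{\left(D,S \right)} = 6$ ($x{\left(D,S \right)} = 6 \cdot 1 = 6$)
$J{\left(b,W \right)} = -1 + W + b$ ($J{\left(b,W \right)} = \left(W + b\right) - 1 = -1 + W + b$)
$F = -98$ ($F = 10 + 6 \cdot 6 \left(0 - 3\right) = 10 + 6 \cdot 6 \left(-3\right) = 10 + 6 \left(-18\right) = 10 - 108 = -98$)
$\sqrt{J{\left(17,20 \right)} + F} = \sqrt{\left(-1 + 20 + 17\right) - 98} = \sqrt{36 - 98} = \sqrt{-62} = i \sqrt{62}$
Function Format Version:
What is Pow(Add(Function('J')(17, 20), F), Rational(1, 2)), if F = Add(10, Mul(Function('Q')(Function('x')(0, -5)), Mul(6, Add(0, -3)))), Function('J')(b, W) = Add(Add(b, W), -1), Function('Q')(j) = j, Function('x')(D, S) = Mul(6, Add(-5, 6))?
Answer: Mul(I, Pow(62, Rational(1, 2))) ≈ Mul(7.8740, I)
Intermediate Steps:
Function('x')(D, S) = 6 (Function('x')(D, S) = Mul(6, 1) = 6)
Function('J')(b, W) = Add(-1, W, b) (Function('J')(b, W) = Add(Add(W, b), -1) = Add(-1, W, b))
F = -98 (F = Add(10, Mul(6, Mul(6, Add(0, -3)))) = Add(10, Mul(6, Mul(6, -3))) = Add(10, Mul(6, -18)) = Add(10, -108) = -98)
Pow(Add(Function('J')(17, 20), F), Rational(1, 2)) = Pow(Add(Add(-1, 20, 17), -98), Rational(1, 2)) = Pow(Add(36, -98), Rational(1, 2)) = Pow(-62, Rational(1, 2)) = Mul(I, Pow(62, Rational(1, 2)))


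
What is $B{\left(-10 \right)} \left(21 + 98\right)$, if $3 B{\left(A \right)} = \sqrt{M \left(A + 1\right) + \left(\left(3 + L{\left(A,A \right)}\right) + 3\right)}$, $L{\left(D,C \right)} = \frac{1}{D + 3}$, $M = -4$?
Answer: $\frac{17 \sqrt{2051}}{3} \approx 256.63$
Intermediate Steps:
$L{\left(D,C \right)} = \frac{1}{3 + D}$
$B{\left(A \right)} = \frac{\sqrt{2 + \frac{1}{3 + A} - 4 A}}{3}$ ($B{\left(A \right)} = \frac{\sqrt{- 4 \left(A + 1\right) + \left(\left(3 + \frac{1}{3 + A}\right) + 3\right)}}{3} = \frac{\sqrt{- 4 \left(1 + A\right) + \left(6 + \frac{1}{3 + A}\right)}}{3} = \frac{\sqrt{\left(-4 - 4 A\right) + \left(6 + \frac{1}{3 + A}\right)}}{3} = \frac{\sqrt{2 + \frac{1}{3 + A} - 4 A}}{3}$)
$B{\left(-10 \right)} \left(21 + 98\right) = \frac{\sqrt{\frac{7 - -100 - 4 \left(-10\right)^{2}}{3 - 10}}}{3} \left(21 + 98\right) = \frac{\sqrt{\frac{7 + 100 - 400}{-7}}}{3} \cdot 119 = \frac{\sqrt{- \frac{7 + 100 - 400}{7}}}{3} \cdot 119 = \frac{\sqrt{\left(- \frac{1}{7}\right) \left(-293\right)}}{3} \cdot 119 = \frac{\sqrt{\frac{293}{7}}}{3} \cdot 119 = \frac{\frac{1}{7} \sqrt{2051}}{3} \cdot 119 = \frac{\sqrt{2051}}{21} \cdot 119 = \frac{17 \sqrt{2051}}{3}$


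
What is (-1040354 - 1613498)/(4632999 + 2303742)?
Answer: -2653852/6936741 ≈ -0.38258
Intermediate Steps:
(-1040354 - 1613498)/(4632999 + 2303742) = -2653852/6936741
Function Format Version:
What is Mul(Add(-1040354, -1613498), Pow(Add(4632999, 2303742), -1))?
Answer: Rational(-2653852, 6936741) ≈ -0.38258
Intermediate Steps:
Mul(Add(-1040354, -1613498), Pow(Add(4632999, 2303742), -1)) = Mul(-2653852, Pow(6936741, -1)) = Mul(-2653852, Rational(1, 6936741)) = Rational(-2653852, 6936741)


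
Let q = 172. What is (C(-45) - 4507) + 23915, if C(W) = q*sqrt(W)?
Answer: 19408 + 516*I*sqrt(5) ≈ 19408.0 + 1153.8*I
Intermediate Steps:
C(W) = 172*sqrt(W)
(C(-45) - 4507) + 23915 = (172*sqrt(-45) - 4507) + 23915 = (172*(3*I*sqrt(5)) - 4507) + 23915 = (516*I*sqrt(5) - 4507) + 23915 = (-4507 + 516*I*sqrt(5)) + 23915 = 19408 + 516*I*sqrt(5)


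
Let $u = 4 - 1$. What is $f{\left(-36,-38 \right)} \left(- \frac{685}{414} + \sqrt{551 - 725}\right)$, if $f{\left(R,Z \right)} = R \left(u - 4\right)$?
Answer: $- \frac{1370}{23} + 36 i \sqrt{174} \approx -59.565 + 474.87 i$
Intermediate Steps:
$u = 3$ ($u = 4 - 1 = 3$)
$f{\left(R,Z \right)} = - R$ ($f{\left(R,Z \right)} = R \left(3 - 4\right) = R \left(-1\right) = - R$)
$f{\left(-36,-38 \right)} \left(- \frac{685}{414} + \sqrt{551 - 725}\right) = \left(-1\right) \left(-36\right) \left(- \frac{685}{414} + \sqrt{551 - 725}\right) = 36 \left(\left(-685\right) \frac{1}{414} + \sqrt{-174}\right) = 36 \left(- \frac{685}{414} + i \sqrt{174}\right) = - \frac{1370}{23} + 36 i \sqrt{174}$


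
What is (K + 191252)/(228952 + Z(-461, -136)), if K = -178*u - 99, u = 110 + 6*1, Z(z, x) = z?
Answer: 170505/228491 ≈ 0.74622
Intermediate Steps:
u = 116 (u = 110 + 6 = 116)
K = -20747 (K = -178*116 - 99 = -20648 - 99 = -20747)
(K + 191252)/(228952 + Z(-461, -136)) = (-20747 + 191252)/(228952 - 461) = 170505/228491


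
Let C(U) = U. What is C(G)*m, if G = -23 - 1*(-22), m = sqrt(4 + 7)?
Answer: -sqrt(11) ≈ -3.3166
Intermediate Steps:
m = sqrt(11) ≈ 3.3166
G = -1 (G = -23 + 22 = -1)
C(G)*m = -sqrt(11)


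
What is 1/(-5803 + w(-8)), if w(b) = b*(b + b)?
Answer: -1/5675 ≈ -0.00017621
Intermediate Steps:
w(b) = 2*b**2 (w(b) = b*(2*b) = 2*b**2)
1/(-5803 + w(-8)) = 1/(-5803 + 2*(-8)**2) = 1/(-5803 + 2*64) = 1/(-5803 + 128) = 1/(-5675) = -1/5675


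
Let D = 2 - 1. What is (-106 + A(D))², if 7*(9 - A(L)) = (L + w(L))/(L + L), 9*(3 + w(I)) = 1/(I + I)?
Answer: 12159169/1296 ≈ 9382.1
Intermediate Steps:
w(I) = -3 + 1/(18*I) (w(I) = -3 + 1/(9*(I + I)) = -3 + 1/(9*((2*I))) = -3 + (1/(2*I))/9 = -3 + 1/(18*I))
D = 1
A(L) = 9 - (-3 + L + 1/(18*L))/(14*L) (A(L) = 9 - (L + (-3 + 1/(18*L)))/(7*(L + L)) = 9 - (-3 + L + 1/(18*L))/(7*(2*L)) = 9 - (-3 + L + 1/(18*L))*1/(2*L)/7 = 9 - (-3 + L + 1/(18*L))/(14*L))
(-106 + A(D))² = (-106 + (1/252)*(-1 + 18*1*(3 + 125*1))/1²)² = (-106 + (1/252)*1*(-1 + 18*1*(3 + 125)))² = (-106 + (1/252)*1*(-1 + 18*1*128))² = (-106 + (1/252)*1*(-1 + 2304))² = (-106 + (1/252)*1*2303)² = (-106 + 329/36)² = (-3487/36)² = 12159169/1296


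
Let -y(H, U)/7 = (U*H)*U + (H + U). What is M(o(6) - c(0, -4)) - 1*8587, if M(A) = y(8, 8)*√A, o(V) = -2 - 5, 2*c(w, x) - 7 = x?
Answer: -8587 - 1848*I*√34 ≈ -8587.0 - 10776.0*I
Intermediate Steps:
c(w, x) = 7/2 + x/2
y(H, U) = -7*H - 7*U - 7*H*U² (y(H, U) = -7*((U*H)*U + (H + U)) = -7*((H*U)*U + (H + U)) = -7*(H*U² + (H + U)) = -7*(H + U + H*U²) = -7*H - 7*U - 7*H*U²)
o(V) = -7
M(A) = -3696*√A (M(A) = (-7*8 - 7*8 - 7*8*8²)*√A = (-56 - 56 - 7*8*64)*√A = (-56 - 56 - 3584)*√A = -3696*√A)
M(o(6) - c(0, -4)) - 1*8587 = -3696*√(-7 - (7/2 + (½)*(-4))) - 1*8587 = -3696*√(-7 - (7/2 - 2)) - 8587 = -3696*√(-7 - 1*3/2) - 8587 = -3696*√(-7 - 3/2) - 8587 = -1848*I*√34 - 8587 = -8587 - 1848*I*√34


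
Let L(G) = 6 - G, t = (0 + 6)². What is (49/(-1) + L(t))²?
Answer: 6241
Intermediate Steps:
t = 36 (t = 6² = 36)
(49/(-1) + L(t))² = (49/(-1) + (6 - 1*36))² = (49*(-1) + (6 - 36))² = (-49 - 30)² = (-79)² = 6241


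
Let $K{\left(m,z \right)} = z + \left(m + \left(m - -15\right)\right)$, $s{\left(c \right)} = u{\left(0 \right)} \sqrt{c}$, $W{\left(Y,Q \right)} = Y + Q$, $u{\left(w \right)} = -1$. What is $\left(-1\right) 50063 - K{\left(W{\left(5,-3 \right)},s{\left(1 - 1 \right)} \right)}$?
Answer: $-50082$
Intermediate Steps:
$W{\left(Y,Q \right)} = Q + Y$
$s{\left(c \right)} = - \sqrt{c}$
$K{\left(m,z \right)} = 15 + z + 2 m$ ($K{\left(m,z \right)} = z + \left(m + \left(m + 15\right)\right) = z + \left(m + \left(15 + m\right)\right) = z + \left(15 + 2 m\right) = 15 + z + 2 m$)
$\left(-1\right) 50063 - K{\left(W{\left(5,-3 \right)},s{\left(1 - 1 \right)} \right)} = \left(-1\right) 50063 - \left(15 - \sqrt{1 - 1} + 2 \left(-3 + 5\right)\right) = -50063 - \left(15 - \sqrt{1 - 1} + 2 \cdot 2\right) = -50063 - \left(15 - \sqrt{0} + 4\right) = -50063 - \left(15 - 0 + 4\right) = -50063 - \left(15 + 0 + 4\right) = -50063 - 19 = -50082$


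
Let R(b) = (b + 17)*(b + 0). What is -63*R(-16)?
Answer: 1008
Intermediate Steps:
R(b) = b*(17 + b) (R(b) = (17 + b)*b = b*(17 + b))
-63*R(-16) = -(-1008)*(17 - 16) = -(-1008) = -63*(-16) = 1008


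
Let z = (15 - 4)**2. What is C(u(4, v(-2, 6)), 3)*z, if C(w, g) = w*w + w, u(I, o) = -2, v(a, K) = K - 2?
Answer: 242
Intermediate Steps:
v(a, K) = -2 + K
C(w, g) = w + w**2 (C(w, g) = w**2 + w = w + w**2)
z = 121 (z = 11**2 = 121)
C(u(4, v(-2, 6)), 3)*z = -2*(1 - 2)*121 = -2*(-1)*121 = 2*121 = 242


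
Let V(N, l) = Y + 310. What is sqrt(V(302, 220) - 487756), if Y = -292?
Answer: 23*I*sqrt(922) ≈ 698.38*I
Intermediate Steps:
V(N, l) = 18 (V(N, l) = -292 + 310 = 18)
sqrt(V(302, 220) - 487756) = sqrt(18 - 487756) = sqrt(-487738) = 23*I*sqrt(922)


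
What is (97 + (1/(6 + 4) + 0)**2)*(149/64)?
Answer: 1445449/6400 ≈ 225.85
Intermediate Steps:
(97 + (1/(6 + 4) + 0)**2)*(149/64) = (97 + (1/10 + 0)**2)*(149*(1/64)) = (97 + (1/10 + 0)**2)*(149/64) = (97 + (1/10)**2)*(149/64) = (97 + 1/100)*(149/64) = (9701/100)*(149/64) = 1445449/6400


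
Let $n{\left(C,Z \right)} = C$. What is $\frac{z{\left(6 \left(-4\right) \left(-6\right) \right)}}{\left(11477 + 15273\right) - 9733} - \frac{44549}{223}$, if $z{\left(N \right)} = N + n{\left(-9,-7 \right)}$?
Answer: $- \frac{758060228}{3794791} \approx -199.76$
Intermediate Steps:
$z{\left(N \right)} = -9 + N$ ($z{\left(N \right)} = N - 9 = -9 + N$)
$\frac{z{\left(6 \left(-4\right) \left(-6\right) \right)}}{\left(11477 + 15273\right) - 9733} - \frac{44549}{223} = \frac{-9 + 6 \left(-4\right) \left(-6\right)}{\left(11477 + 15273\right) - 9733} - \frac{44549}{223} = \frac{-9 - -144}{26750 - 9733} - \frac{44549}{223} = \frac{-9 + 144}{17017} - \frac{44549}{223} = 135 \cdot \frac{1}{17017} - \frac{44549}{223} = \frac{135}{17017} - \frac{44549}{223} = - \frac{758060228}{3794791}$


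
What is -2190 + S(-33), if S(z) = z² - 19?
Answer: -1120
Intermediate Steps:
S(z) = -19 + z²
-2190 + S(-33) = -2190 + (-19 + (-33)²) = -2190 + (-19 + 1089) = -2190 + 1070 = -1120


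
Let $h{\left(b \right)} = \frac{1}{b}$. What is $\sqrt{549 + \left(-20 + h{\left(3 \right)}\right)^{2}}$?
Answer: $\frac{\sqrt{8422}}{3} \approx 30.59$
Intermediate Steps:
$\sqrt{549 + \left(-20 + h{\left(3 \right)}\right)^{2}} = \sqrt{549 + \left(-20 + \frac{1}{3}\right)^{2}} = \sqrt{549 + \left(- \frac{59}{3}\right)^{2}} = \sqrt{549 + \frac{3481}{9}} = \sqrt{\frac{8422}{9}} = \frac{\sqrt{8422}}{3}$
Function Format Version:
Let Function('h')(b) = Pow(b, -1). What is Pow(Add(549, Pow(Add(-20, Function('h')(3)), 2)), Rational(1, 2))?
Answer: Mul(Rational(1, 3), Pow(8422, Rational(1, 2))) ≈ 30.590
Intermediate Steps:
Pow(Add(549, Pow(Add(-20, Function('h')(3)), 2)), Rational(1, 2)) = Pow(Add(549, Pow(Add(-20, Pow(3, -1)), 2)), Rational(1, 2)) = Pow(Add(549, Pow(Add(-20, Rational(1, 3)), 2)), Rational(1, 2)) = Pow(Add(549, Pow(Rational(-59, 3), 2)), Rational(1, 2)) = Pow(Add(549, Rational(3481, 9)), Rational(1, 2)) = Pow(Rational(8422, 9), Rational(1, 2)) = Mul(Rational(1, 3), Pow(8422, Rational(1, 2)))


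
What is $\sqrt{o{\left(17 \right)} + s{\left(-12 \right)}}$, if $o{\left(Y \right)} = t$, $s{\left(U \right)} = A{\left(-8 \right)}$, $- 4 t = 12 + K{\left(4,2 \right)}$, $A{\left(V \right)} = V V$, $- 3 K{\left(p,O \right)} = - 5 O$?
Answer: $\frac{19 \sqrt{6}}{6} \approx 7.7567$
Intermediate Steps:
$K{\left(p,O \right)} = \frac{5 O}{3}$ ($K{\left(p,O \right)} = - \frac{\left(-5\right) O}{3} = \frac{5 O}{3}$)
$A{\left(V \right)} = V^{2}$
$t = - \frac{23}{6}$ ($t = - \frac{12 + \frac{5}{3} \cdot 2}{4} = - \frac{12 + \frac{10}{3}}{4} = \left(- \frac{1}{4}\right) \frac{46}{3} = - \frac{23}{6} \approx -3.8333$)
$s{\left(U \right)} = 64$ ($s{\left(U \right)} = \left(-8\right)^{2} = 64$)
$o{\left(Y \right)} = - \frac{23}{6}$
$\sqrt{o{\left(17 \right)} + s{\left(-12 \right)}} = \sqrt{- \frac{23}{6} + 64} = \sqrt{\frac{361}{6}} = \frac{19 \sqrt{6}}{6}$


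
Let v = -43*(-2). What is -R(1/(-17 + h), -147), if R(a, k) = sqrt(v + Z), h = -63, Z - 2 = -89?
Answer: -I ≈ -1.0*I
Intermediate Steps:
Z = -87 (Z = 2 - 89 = -87)
v = 86
R(a, k) = I (R(a, k) = sqrt(86 - 87) = sqrt(-1) = I)
-R(1/(-17 + h), -147) = -I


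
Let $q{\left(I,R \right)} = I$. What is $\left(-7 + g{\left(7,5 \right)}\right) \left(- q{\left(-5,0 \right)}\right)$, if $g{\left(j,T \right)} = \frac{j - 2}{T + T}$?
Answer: $- \frac{65}{2} \approx -32.5$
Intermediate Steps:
$g{\left(j,T \right)} = \frac{-2 + j}{2 T}$
$\left(-7 + g{\left(7,5 \right)}\right) \left(- q{\left(-5,0 \right)}\right) = \left(-7 + \frac{-2 + 7}{2 \cdot 5}\right) \left(\left(-1\right) \left(-5\right)\right) = \left(-7 + \frac{1}{2} \cdot \frac{1}{5} \cdot 5\right) 5 = \left(-7 + \frac{1}{2}\right) 5 = \left(- \frac{13}{2}\right) 5 = - \frac{65}{2}$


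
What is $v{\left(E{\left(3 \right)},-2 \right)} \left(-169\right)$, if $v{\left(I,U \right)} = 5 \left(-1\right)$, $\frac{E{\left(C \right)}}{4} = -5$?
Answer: $845$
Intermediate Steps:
$E{\left(C \right)} = -20$ ($E{\left(C \right)} = 4 \left(-5\right) = -20$)
$v{\left(I,U \right)} = -5$
$v{\left(E{\left(3 \right)},-2 \right)} \left(-169\right) = \left(-5\right) \left(-169\right) = 845$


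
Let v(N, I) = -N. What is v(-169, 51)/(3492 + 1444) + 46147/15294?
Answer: 115183139/37745592 ≈ 3.0516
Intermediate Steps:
v(-169, 51)/(3492 + 1444) + 46147/15294 = (-1*(-169))/(3492 + 1444) + 46147/15294 = 169/4936 + 46147*(1/15294) = 169*(1/4936) + 46147/15294 = 169/4936 + 46147/15294 = 115183139/37745592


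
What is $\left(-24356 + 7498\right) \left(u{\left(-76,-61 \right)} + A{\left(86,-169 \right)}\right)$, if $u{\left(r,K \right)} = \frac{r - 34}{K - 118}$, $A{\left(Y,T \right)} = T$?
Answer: $\frac{508116978}{179} \approx 2.8386 \cdot 10^{6}$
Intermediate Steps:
$u{\left(r,K \right)} = \frac{-34 + r}{-118 + K}$
$\left(-24356 + 7498\right) \left(u{\left(-76,-61 \right)} + A{\left(86,-169 \right)}\right) = \left(-24356 + 7498\right) \left(\frac{-34 - 76}{-118 - 61} - 169\right) = - 16858 \left(\frac{1}{-179} \left(-110\right) - 169\right) = - 16858 \left(\left(- \frac{1}{179}\right) \left(-110\right) - 169\right) = - 16858 \left(\frac{110}{179} - 169\right) = \left(-16858\right) \left(- \frac{30141}{179}\right) = \frac{508116978}{179}$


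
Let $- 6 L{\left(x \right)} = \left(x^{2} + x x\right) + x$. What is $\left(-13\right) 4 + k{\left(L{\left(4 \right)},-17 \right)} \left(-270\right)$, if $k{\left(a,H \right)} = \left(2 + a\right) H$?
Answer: $-18412$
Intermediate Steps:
$L{\left(x \right)} = - \frac{x^{2}}{3} - \frac{x}{6}$ ($L{\left(x \right)} = - \frac{\left(x^{2} + x x\right) + x}{6} = - \frac{\left(x^{2} + x^{2}\right) + x}{6} = - \frac{2 x^{2} + x}{6} = - \frac{x + 2 x^{2}}{6} = - \frac{x^{2}}{3} - \frac{x}{6}$)
$k{\left(a,H \right)} = H \left(2 + a\right)$
$\left(-13\right) 4 + k{\left(L{\left(4 \right)},-17 \right)} \left(-270\right) = \left(-13\right) 4 + - 17 \left(2 - \frac{2 \left(1 + 2 \cdot 4\right)}{3}\right) \left(-270\right) = -52 + - 17 \left(2 - \frac{2 \left(1 + 8\right)}{3}\right) \left(-270\right) = -52 + - 17 \left(2 - \frac{2}{3} \cdot 9\right) \left(-270\right) = -52 + - 17 \left(2 - 6\right) \left(-270\right) = -52 + \left(-17\right) \left(-4\right) \left(-270\right) = -52 + 68 \left(-270\right) = -52 - 18360 = -18412$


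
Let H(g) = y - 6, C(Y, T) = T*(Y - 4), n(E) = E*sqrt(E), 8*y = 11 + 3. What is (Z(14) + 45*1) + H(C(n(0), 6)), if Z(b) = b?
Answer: 219/4 ≈ 54.750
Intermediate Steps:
y = 7/4 (y = (11 + 3)/8 = (1/8)*14 = 7/4 ≈ 1.7500)
n(E) = E**(3/2)
C(Y, T) = T*(-4 + Y)
H(g) = -17/4 (H(g) = 7/4 - 6 = -17/4)
(Z(14) + 45*1) + H(C(n(0), 6)) = (14 + 45*1) - 17/4 = (14 + 45) - 17/4 = 59 - 17/4 = 219/4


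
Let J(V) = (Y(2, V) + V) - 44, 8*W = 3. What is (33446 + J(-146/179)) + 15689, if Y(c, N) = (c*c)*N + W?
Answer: 70293009/1432 ≈ 49087.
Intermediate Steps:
W = 3/8 (W = (⅛)*3 = 3/8 ≈ 0.37500)
Y(c, N) = 3/8 + N*c² (Y(c, N) = (c*c)*N + 3/8 = c²*N + 3/8 = N*c² + 3/8 = 3/8 + N*c²)
J(V) = -349/8 + 5*V (J(V) = ((3/8 + V*2²) + V) - 44 = ((3/8 + V*4) + V) - 44 = ((3/8 + 4*V) + V) - 44 = (3/8 + 5*V) - 44 = -349/8 + 5*V)
(33446 + J(-146/179)) + 15689 = (33446 + (-349/8 + 5*(-146/179))) + 15689 = (33446 + (-349/8 - 730/179)) + 15689 = (33446 - 68311/1432) + 15689 = 47826361/1432 + 15689 = 70293009/1432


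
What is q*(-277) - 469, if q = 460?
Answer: -127889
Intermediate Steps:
q*(-277) - 469 = 460*(-277) - 469 = -127420 - 469 = -127889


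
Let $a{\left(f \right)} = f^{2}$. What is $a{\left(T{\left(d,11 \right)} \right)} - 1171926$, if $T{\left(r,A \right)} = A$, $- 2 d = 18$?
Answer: $-1171805$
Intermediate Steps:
$d = -9$ ($d = \left(- \frac{1}{2}\right) 18 = -9$)
$a{\left(T{\left(d,11 \right)} \right)} - 1171926 = 11^{2} - 1171926 = 121 - 1171926 = -1171805$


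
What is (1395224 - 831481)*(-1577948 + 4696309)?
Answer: 1757954185223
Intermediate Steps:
(1395224 - 831481)*(-1577948 + 4696309) = 563743*3118361 = 1757954185223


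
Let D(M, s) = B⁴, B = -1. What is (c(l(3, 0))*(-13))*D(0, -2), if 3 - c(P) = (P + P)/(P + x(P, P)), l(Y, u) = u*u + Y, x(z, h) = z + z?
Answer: -91/3 ≈ -30.333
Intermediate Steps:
x(z, h) = 2*z
l(Y, u) = Y + u² (l(Y, u) = u² + Y = Y + u²)
D(M, s) = 1 (D(M, s) = (-1)⁴ = 1)
c(P) = 7/3 (c(P) = 3 - (P + P)/(P + 2*P) = 3 - 2*P/(3*P) = 3 - 2*P*1/(3*P) = 3 - 1*⅔ = 3 - ⅔ = 7/3)
(c(l(3, 0))*(-13))*D(0, -2) = ((7/3)*(-13))*1 = -91/3*1 = -91/3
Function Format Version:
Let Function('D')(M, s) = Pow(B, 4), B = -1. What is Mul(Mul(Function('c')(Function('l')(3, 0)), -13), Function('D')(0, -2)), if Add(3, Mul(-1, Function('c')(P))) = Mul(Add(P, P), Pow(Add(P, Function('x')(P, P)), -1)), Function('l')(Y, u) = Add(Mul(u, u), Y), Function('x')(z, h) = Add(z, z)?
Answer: Rational(-91, 3) ≈ -30.333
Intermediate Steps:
Function('x')(z, h) = Mul(2, z)
Function('l')(Y, u) = Add(Y, Pow(u, 2)) (Function('l')(Y, u) = Add(Pow(u, 2), Y) = Add(Y, Pow(u, 2)))
Function('D')(M, s) = 1 (Function('D')(M, s) = Pow(-1, 4) = 1)
Function('c')(P) = Rational(7, 3) (Function('c')(P) = Add(3, Mul(-1, Mul(Add(P, P), Pow(Add(P, Mul(2, P)), -1)))) = Add(3, Mul(-1, Mul(Mul(2, P), Pow(Mul(3, P), -1)))) = Add(3, Mul(-1, Mul(Mul(2, P), Mul(Rational(1, 3), Pow(P, -1))))) = Add(3, Mul(-1, Rational(2, 3))) = Add(3, Rational(-2, 3)) = Rational(7, 3))
Mul(Mul(Function('c')(Function('l')(3, 0)), -13), Function('D')(0, -2)) = Mul(Mul(Rational(7, 3), -13), 1) = Mul(Rational(-91, 3), 1) = Rational(-91, 3)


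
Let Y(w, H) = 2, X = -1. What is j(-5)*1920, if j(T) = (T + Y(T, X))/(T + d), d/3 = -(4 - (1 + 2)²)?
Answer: -576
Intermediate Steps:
d = 15 (d = 3*(-(4 - (1 + 2)²)) = 3*(-(4 - 1*3²)) = 3*(-(4 - 1*9)) = 3*(-(4 - 9)) = 3*(-1*(-5)) = 3*5 = 15)
j(T) = (2 + T)/(15 + T) (j(T) = (T + 2)/(T + 15) = (2 + T)/(15 + T))
j(-5)*1920 = ((2 - 5)/(15 - 5))*1920 = (-3/10)*1920 = ((⅒)*(-3))*1920 = -3/10*1920 = -576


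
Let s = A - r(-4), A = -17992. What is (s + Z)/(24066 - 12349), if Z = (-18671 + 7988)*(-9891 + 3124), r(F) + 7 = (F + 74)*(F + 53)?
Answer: 72270446/11717 ≈ 6168.0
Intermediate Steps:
r(F) = -7 + (53 + F)*(74 + F) (r(F) = -7 + (F + 74)*(F + 53) = -7 + (74 + F)*(53 + F) = -7 + (53 + F)*(74 + F))
s = -21415 (s = -17992 - (3915 + (-4)² + 127*(-4)) = -17992 - (3915 + 16 - 508) = -17992 - 1*3423 = -17992 - 3423 = -21415)
Z = 72291861 (Z = -10683*(-6767) = 72291861)
(s + Z)/(24066 - 12349) = (-21415 + 72291861)/(24066 - 12349) = 72270446/11717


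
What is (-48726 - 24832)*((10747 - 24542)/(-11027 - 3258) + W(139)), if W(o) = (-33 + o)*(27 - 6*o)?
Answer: 17976893685130/2857 ≈ 6.2922e+9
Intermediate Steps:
(-48726 - 24832)*((10747 - 24542)/(-11027 - 3258) + W(139)) = (-48726 - 24832)*((10747 - 24542)/(-11027 - 3258) + (-891 - 6*139**2 + 225*139)) = -73558*(-13795/(-14285) + (-891 - 6*19321 + 31275)) = -73558*(-13795*(-1/14285) + (-891 - 115926 + 31275)) = -73558*(2759/2857 - 85542) = -73558*(-244390735/2857) = 17976893685130/2857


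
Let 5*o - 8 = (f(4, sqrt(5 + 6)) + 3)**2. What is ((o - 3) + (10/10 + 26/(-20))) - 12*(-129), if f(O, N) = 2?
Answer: 15513/10 ≈ 1551.3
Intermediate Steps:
o = 33/5 (o = 8/5 + (2 + 3)**2/5 = 8/5 + (1/5)*5**2 = 8/5 + (1/5)*25 = 8/5 + 5 = 33/5 ≈ 6.6000)
((o - 3) + (10/10 + 26/(-20))) - 12*(-129) = ((33/5 - 3) + (10/10 + 26/(-20))) - 12*(-129) = (18/5 + (10*(1/10) + 26*(-1/20))) + 1548 = (18/5 + (1 - 13/10)) + 1548 = (18/5 - 3/10) + 1548 = 33/10 + 1548 = 15513/10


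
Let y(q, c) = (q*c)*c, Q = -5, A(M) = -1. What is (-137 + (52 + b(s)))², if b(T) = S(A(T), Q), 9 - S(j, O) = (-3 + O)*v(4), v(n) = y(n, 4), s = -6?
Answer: 190096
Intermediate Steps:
y(q, c) = q*c² (y(q, c) = (c*q)*c = q*c²)
v(n) = 16*n (v(n) = n*4² = n*16 = 16*n)
S(j, O) = 201 - 64*O (S(j, O) = 9 - (-3 + O)*16*4 = 9 - (-3 + O)*64 = 9 - (-192 + 64*O) = 9 + (192 - 64*O) = 201 - 64*O)
b(T) = 521 (b(T) = 201 - 64*(-5) = 201 + 320 = 521)
(-137 + (52 + b(s)))² = (-137 + (52 + 521))² = (-137 + 573)² = 436² = 190096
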